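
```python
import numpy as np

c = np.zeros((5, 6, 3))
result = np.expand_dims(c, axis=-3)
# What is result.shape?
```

(5, 1, 6, 3)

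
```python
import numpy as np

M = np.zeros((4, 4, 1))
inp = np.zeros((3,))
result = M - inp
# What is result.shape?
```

(4, 4, 3)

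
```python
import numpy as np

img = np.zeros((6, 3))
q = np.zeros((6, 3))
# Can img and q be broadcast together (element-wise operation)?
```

Yes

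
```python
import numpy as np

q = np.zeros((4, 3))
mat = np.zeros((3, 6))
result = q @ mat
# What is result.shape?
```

(4, 6)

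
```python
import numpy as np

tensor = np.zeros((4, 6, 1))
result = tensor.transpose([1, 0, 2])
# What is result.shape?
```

(6, 4, 1)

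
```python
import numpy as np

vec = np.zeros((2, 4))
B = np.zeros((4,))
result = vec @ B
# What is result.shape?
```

(2,)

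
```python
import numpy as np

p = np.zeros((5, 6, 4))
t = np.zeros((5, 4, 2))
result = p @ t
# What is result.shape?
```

(5, 6, 2)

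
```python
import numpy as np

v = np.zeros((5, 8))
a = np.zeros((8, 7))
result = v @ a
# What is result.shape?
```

(5, 7)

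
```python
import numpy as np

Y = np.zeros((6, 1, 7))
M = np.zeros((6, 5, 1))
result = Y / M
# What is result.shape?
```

(6, 5, 7)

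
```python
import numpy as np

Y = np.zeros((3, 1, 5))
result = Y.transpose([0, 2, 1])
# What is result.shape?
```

(3, 5, 1)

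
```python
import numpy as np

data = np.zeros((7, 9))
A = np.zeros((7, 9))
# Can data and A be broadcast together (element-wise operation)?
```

Yes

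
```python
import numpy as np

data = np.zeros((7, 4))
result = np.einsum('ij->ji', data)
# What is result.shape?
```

(4, 7)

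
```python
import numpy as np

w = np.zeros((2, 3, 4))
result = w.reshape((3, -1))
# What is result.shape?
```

(3, 8)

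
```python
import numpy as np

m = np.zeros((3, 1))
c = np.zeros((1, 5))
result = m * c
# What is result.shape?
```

(3, 5)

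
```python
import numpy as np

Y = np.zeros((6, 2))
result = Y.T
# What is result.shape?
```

(2, 6)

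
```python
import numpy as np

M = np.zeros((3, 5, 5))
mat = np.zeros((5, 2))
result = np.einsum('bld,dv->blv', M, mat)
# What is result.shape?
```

(3, 5, 2)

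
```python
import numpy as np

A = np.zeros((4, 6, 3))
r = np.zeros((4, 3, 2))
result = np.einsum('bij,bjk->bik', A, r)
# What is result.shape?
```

(4, 6, 2)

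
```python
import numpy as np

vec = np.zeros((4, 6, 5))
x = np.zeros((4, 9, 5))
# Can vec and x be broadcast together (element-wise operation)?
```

No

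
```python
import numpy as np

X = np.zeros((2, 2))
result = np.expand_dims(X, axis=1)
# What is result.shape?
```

(2, 1, 2)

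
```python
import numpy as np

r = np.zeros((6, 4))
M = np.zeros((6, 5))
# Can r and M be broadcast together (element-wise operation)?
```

No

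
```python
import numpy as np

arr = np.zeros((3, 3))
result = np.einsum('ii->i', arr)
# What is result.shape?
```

(3,)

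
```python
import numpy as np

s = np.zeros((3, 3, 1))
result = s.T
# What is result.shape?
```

(1, 3, 3)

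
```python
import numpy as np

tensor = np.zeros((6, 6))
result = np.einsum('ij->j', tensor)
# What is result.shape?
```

(6,)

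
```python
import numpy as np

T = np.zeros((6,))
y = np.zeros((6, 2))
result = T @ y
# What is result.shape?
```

(2,)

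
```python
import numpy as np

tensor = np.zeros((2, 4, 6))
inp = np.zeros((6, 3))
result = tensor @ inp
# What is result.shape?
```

(2, 4, 3)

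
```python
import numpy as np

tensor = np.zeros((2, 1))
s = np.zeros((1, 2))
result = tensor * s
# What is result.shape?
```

(2, 2)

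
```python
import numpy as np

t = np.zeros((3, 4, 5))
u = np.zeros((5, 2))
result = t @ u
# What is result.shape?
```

(3, 4, 2)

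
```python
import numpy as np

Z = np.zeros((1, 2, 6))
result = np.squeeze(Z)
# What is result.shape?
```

(2, 6)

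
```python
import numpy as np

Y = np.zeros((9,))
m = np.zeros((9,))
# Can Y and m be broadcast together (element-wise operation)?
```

Yes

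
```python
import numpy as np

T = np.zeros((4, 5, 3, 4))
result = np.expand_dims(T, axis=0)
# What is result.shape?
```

(1, 4, 5, 3, 4)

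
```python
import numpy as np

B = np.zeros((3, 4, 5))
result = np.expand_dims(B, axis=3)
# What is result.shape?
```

(3, 4, 5, 1)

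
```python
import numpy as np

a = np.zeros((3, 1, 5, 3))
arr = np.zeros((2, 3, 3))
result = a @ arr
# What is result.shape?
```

(3, 2, 5, 3)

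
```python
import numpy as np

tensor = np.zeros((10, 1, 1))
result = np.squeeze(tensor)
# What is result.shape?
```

(10,)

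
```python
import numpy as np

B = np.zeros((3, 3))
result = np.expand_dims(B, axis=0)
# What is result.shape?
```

(1, 3, 3)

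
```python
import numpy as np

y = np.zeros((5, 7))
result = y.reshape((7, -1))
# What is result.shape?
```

(7, 5)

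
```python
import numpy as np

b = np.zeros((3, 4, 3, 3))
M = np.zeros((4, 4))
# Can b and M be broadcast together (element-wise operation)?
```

No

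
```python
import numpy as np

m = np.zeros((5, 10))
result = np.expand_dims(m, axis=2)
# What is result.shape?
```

(5, 10, 1)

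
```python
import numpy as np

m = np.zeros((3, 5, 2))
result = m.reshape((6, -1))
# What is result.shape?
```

(6, 5)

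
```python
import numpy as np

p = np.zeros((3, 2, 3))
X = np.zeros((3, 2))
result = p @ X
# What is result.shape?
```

(3, 2, 2)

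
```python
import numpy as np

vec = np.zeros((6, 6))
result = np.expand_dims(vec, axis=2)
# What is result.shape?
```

(6, 6, 1)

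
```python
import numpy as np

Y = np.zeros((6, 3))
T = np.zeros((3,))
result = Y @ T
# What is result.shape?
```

(6,)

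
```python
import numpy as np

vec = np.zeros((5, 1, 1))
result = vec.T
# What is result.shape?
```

(1, 1, 5)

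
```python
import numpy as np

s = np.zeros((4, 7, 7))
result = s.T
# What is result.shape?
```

(7, 7, 4)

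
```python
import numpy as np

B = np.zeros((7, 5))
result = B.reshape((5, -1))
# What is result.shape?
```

(5, 7)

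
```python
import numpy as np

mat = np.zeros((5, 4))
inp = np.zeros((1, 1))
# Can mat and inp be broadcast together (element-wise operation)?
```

Yes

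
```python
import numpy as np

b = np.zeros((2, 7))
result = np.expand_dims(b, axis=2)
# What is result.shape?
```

(2, 7, 1)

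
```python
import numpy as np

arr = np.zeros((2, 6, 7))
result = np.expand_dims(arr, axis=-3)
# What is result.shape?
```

(2, 1, 6, 7)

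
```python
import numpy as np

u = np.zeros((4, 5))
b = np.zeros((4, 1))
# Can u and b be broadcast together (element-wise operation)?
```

Yes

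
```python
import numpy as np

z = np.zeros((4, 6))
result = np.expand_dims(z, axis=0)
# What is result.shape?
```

(1, 4, 6)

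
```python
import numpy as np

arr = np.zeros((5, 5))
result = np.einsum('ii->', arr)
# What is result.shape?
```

()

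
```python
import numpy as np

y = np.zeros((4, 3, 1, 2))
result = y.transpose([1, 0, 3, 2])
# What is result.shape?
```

(3, 4, 2, 1)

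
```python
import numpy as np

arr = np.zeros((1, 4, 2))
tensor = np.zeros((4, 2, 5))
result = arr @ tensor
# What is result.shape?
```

(4, 4, 5)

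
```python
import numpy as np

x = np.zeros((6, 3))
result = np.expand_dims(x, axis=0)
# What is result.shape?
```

(1, 6, 3)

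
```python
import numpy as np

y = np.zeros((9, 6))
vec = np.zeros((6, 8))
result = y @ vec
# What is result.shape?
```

(9, 8)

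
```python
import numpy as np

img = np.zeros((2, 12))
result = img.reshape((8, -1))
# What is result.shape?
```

(8, 3)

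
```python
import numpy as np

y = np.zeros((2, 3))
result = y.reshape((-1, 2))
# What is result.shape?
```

(3, 2)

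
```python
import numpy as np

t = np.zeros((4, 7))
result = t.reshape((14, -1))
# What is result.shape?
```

(14, 2)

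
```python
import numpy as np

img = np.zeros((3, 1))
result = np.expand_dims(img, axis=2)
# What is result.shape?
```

(3, 1, 1)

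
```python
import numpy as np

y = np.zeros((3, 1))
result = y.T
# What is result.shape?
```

(1, 3)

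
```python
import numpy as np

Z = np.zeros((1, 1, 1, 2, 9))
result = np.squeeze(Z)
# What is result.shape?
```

(2, 9)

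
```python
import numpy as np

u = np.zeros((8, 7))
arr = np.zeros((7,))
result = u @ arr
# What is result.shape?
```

(8,)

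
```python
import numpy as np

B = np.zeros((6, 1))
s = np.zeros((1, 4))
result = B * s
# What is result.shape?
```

(6, 4)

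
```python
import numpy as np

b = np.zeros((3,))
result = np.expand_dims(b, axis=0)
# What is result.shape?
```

(1, 3)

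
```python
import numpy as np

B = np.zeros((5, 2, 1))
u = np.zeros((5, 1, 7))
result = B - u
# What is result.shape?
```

(5, 2, 7)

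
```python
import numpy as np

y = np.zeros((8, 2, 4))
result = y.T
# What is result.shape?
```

(4, 2, 8)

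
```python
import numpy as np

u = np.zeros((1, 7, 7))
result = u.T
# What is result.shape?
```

(7, 7, 1)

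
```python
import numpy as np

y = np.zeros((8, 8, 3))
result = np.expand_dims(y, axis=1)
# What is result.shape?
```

(8, 1, 8, 3)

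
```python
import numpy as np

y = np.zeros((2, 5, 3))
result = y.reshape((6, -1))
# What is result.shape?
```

(6, 5)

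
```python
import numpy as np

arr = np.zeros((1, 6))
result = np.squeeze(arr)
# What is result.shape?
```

(6,)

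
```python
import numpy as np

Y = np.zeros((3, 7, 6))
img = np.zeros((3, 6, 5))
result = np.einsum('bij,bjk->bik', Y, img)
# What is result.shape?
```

(3, 7, 5)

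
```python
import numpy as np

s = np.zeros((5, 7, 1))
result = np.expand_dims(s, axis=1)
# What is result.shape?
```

(5, 1, 7, 1)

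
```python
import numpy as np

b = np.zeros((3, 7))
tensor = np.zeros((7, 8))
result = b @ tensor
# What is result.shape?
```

(3, 8)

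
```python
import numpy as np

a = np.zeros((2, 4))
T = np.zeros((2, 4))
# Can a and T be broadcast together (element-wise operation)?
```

Yes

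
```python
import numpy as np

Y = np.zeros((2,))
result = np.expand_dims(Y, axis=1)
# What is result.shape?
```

(2, 1)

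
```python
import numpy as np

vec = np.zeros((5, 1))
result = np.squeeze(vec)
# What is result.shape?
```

(5,)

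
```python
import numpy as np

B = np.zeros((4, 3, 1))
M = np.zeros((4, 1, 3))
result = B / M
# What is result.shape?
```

(4, 3, 3)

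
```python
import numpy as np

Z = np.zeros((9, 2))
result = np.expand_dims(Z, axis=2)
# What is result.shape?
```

(9, 2, 1)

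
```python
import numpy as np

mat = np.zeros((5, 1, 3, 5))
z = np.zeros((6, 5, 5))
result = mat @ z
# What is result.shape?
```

(5, 6, 3, 5)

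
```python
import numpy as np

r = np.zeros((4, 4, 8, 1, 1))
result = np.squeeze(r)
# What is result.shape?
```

(4, 4, 8)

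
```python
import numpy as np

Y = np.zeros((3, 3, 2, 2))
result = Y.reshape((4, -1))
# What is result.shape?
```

(4, 9)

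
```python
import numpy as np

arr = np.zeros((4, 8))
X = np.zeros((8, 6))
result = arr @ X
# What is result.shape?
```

(4, 6)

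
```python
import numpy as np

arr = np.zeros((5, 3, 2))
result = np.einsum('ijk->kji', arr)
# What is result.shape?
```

(2, 3, 5)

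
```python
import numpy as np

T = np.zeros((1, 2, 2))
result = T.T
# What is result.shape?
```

(2, 2, 1)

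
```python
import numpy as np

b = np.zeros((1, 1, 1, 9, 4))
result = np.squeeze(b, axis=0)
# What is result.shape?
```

(1, 1, 9, 4)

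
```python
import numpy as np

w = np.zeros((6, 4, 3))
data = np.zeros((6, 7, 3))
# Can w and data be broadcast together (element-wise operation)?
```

No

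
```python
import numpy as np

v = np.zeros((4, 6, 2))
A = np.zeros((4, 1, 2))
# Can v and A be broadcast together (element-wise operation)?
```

Yes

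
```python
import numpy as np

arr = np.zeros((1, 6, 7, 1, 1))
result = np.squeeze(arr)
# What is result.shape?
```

(6, 7)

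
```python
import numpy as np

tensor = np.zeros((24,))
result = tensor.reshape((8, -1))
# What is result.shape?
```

(8, 3)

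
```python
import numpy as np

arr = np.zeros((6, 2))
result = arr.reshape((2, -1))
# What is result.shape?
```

(2, 6)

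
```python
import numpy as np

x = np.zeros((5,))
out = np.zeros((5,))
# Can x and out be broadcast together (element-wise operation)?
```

Yes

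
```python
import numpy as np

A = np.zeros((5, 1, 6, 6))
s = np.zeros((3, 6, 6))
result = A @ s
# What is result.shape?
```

(5, 3, 6, 6)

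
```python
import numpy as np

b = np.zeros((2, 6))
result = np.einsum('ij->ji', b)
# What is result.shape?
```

(6, 2)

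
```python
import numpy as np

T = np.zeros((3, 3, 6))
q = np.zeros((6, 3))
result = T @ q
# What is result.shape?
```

(3, 3, 3)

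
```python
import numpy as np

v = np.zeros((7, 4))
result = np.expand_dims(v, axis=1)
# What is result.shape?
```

(7, 1, 4)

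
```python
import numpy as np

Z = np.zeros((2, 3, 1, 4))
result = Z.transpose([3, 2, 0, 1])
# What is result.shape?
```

(4, 1, 2, 3)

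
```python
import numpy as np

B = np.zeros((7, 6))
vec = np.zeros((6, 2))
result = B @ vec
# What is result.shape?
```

(7, 2)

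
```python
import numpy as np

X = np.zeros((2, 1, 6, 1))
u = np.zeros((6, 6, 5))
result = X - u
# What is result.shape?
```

(2, 6, 6, 5)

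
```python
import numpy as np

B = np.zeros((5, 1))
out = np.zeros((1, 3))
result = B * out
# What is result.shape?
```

(5, 3)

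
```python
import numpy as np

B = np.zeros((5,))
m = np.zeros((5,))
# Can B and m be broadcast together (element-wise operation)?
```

Yes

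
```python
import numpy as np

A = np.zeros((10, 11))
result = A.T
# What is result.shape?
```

(11, 10)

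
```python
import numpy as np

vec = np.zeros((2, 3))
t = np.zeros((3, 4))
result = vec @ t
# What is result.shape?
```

(2, 4)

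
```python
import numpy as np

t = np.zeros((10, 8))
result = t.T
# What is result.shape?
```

(8, 10)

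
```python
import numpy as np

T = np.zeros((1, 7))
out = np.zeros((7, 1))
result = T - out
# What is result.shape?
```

(7, 7)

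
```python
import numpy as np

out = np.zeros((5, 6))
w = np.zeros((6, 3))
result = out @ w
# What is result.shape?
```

(5, 3)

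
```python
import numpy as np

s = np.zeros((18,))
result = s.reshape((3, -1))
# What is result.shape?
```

(3, 6)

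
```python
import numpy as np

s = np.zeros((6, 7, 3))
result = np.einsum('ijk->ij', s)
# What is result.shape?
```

(6, 7)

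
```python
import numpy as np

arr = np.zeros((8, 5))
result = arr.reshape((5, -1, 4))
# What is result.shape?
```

(5, 2, 4)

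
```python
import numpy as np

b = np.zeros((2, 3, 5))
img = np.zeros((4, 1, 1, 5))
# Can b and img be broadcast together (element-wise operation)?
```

Yes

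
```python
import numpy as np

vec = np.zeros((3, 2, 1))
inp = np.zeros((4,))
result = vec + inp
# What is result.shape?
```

(3, 2, 4)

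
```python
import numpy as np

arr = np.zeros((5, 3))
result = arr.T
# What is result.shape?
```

(3, 5)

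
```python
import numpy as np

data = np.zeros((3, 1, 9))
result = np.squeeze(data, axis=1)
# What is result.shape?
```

(3, 9)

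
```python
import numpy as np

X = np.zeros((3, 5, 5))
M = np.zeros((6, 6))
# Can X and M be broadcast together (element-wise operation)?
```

No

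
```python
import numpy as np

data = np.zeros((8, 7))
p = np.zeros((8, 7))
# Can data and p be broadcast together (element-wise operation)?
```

Yes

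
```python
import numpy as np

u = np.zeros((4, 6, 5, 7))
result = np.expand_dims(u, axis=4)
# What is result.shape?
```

(4, 6, 5, 7, 1)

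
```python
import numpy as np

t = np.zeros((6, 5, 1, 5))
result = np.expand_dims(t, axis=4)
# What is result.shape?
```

(6, 5, 1, 5, 1)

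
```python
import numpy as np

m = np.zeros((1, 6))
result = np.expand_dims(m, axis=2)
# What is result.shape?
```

(1, 6, 1)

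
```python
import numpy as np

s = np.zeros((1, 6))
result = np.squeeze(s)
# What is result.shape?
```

(6,)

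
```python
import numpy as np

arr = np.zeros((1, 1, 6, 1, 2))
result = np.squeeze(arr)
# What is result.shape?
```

(6, 2)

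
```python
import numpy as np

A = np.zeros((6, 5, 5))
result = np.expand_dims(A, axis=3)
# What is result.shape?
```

(6, 5, 5, 1)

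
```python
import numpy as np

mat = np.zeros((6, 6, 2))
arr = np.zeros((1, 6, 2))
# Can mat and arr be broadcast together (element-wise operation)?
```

Yes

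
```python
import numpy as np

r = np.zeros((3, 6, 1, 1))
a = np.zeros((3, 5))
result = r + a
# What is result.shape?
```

(3, 6, 3, 5)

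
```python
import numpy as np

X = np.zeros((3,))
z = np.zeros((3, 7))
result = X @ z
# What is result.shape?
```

(7,)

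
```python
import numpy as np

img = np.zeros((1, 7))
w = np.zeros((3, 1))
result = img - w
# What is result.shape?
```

(3, 7)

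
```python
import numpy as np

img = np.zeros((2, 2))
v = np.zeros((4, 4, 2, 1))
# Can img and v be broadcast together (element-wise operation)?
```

Yes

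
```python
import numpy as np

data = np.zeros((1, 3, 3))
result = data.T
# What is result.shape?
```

(3, 3, 1)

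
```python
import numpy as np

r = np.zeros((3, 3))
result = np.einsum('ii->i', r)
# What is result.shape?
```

(3,)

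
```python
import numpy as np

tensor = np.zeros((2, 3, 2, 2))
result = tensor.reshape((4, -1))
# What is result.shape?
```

(4, 6)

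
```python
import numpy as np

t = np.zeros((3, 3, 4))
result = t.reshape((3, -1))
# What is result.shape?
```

(3, 12)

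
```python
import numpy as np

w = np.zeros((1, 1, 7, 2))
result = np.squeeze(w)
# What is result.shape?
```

(7, 2)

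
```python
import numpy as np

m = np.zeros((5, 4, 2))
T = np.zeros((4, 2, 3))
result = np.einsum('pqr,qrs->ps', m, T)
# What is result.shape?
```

(5, 3)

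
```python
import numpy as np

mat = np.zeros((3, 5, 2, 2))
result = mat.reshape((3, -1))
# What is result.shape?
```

(3, 20)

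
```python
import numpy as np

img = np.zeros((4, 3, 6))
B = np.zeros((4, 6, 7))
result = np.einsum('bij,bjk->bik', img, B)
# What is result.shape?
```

(4, 3, 7)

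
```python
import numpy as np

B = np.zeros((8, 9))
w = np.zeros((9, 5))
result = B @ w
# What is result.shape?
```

(8, 5)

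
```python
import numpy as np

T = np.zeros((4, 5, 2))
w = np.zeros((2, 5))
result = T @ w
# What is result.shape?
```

(4, 5, 5)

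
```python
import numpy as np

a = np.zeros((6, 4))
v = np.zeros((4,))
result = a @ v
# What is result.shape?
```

(6,)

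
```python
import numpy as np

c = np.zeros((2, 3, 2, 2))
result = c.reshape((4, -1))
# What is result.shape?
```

(4, 6)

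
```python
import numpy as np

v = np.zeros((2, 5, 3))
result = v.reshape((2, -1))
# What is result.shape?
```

(2, 15)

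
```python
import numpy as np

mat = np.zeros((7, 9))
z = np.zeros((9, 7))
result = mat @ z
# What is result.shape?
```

(7, 7)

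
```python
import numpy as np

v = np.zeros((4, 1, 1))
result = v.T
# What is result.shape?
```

(1, 1, 4)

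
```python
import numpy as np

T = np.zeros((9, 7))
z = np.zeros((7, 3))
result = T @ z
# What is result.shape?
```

(9, 3)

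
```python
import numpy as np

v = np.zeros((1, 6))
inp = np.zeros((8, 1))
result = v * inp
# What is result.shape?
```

(8, 6)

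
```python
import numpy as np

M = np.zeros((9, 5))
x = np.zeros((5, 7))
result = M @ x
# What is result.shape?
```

(9, 7)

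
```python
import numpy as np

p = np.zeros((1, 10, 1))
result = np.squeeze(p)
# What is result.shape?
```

(10,)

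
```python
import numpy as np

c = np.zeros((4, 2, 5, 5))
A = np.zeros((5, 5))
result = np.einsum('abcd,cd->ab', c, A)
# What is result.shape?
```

(4, 2)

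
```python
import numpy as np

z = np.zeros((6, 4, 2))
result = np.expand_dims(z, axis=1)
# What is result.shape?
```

(6, 1, 4, 2)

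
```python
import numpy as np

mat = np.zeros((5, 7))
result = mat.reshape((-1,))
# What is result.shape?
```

(35,)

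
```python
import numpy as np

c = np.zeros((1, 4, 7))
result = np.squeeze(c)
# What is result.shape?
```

(4, 7)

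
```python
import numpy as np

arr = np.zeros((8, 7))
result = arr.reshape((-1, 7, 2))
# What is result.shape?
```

(4, 7, 2)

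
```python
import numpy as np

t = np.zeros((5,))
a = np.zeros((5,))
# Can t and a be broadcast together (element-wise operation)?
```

Yes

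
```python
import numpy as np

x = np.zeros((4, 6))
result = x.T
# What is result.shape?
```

(6, 4)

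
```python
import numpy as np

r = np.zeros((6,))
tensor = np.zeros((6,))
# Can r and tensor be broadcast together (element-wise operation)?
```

Yes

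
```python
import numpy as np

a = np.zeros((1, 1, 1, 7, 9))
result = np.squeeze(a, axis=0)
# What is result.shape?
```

(1, 1, 7, 9)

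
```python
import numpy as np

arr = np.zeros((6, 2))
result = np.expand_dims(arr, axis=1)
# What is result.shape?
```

(6, 1, 2)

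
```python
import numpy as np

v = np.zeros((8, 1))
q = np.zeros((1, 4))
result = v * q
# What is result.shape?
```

(8, 4)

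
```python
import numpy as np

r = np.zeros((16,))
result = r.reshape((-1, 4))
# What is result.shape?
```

(4, 4)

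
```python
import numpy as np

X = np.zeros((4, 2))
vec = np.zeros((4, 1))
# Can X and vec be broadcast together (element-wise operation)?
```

Yes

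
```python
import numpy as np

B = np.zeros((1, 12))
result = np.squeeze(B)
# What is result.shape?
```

(12,)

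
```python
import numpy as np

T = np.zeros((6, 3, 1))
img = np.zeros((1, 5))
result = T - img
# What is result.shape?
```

(6, 3, 5)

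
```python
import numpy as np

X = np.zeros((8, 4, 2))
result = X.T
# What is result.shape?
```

(2, 4, 8)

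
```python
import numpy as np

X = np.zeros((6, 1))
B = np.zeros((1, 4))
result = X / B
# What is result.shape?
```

(6, 4)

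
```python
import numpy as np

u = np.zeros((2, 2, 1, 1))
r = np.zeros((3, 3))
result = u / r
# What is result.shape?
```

(2, 2, 3, 3)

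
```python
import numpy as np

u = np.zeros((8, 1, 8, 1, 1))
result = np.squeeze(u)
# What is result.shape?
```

(8, 8)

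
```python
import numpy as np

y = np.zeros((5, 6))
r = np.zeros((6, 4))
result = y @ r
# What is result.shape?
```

(5, 4)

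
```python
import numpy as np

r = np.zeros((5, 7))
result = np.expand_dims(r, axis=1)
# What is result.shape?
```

(5, 1, 7)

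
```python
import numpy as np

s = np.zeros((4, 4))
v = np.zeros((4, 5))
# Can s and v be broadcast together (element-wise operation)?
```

No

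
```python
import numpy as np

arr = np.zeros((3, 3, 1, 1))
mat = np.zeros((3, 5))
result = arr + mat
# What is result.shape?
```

(3, 3, 3, 5)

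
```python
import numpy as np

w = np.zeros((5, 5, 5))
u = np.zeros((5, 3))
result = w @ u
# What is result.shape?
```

(5, 5, 3)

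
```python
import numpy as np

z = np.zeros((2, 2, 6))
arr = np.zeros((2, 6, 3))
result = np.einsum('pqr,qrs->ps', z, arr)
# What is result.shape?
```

(2, 3)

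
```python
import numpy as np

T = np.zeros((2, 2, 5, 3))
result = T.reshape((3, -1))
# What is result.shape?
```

(3, 20)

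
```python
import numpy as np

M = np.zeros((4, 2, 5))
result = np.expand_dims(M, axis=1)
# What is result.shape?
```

(4, 1, 2, 5)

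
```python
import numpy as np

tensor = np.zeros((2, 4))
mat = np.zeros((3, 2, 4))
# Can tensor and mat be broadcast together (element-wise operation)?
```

Yes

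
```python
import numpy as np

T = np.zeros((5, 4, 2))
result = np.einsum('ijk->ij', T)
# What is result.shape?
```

(5, 4)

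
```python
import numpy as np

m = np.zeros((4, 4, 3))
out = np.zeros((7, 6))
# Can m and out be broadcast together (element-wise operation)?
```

No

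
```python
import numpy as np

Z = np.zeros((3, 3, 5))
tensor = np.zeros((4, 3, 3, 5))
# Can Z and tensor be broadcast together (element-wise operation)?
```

Yes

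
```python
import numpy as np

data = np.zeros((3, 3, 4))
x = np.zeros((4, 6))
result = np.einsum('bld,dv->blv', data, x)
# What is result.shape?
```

(3, 3, 6)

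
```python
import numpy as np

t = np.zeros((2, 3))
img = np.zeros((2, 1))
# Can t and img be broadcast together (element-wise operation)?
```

Yes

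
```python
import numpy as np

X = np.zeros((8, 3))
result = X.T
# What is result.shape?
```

(3, 8)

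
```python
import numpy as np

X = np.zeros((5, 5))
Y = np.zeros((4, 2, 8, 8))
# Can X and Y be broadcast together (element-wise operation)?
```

No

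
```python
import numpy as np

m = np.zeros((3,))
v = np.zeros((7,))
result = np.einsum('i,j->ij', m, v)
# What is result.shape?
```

(3, 7)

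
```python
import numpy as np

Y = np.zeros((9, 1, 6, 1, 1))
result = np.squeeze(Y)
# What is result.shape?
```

(9, 6)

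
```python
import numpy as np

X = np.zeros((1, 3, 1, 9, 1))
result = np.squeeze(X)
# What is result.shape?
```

(3, 9)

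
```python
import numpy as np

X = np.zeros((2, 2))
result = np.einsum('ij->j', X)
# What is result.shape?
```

(2,)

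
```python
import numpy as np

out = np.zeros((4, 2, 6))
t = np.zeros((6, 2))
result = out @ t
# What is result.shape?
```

(4, 2, 2)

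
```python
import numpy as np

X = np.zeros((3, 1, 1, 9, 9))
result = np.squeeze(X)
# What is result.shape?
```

(3, 9, 9)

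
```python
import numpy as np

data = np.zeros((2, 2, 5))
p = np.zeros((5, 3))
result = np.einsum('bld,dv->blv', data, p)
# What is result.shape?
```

(2, 2, 3)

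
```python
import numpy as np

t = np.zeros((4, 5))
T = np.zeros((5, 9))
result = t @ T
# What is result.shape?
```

(4, 9)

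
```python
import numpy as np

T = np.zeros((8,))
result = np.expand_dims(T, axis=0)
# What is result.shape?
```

(1, 8)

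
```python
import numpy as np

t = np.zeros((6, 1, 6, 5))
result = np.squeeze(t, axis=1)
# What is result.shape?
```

(6, 6, 5)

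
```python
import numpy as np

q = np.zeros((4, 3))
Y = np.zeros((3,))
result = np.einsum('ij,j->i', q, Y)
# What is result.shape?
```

(4,)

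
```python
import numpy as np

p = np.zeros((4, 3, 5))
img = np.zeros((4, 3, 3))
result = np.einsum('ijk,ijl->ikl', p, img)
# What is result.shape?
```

(4, 5, 3)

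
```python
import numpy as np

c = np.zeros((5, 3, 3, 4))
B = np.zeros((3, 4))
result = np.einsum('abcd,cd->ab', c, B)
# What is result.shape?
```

(5, 3)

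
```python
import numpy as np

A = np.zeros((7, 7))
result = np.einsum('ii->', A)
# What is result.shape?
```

()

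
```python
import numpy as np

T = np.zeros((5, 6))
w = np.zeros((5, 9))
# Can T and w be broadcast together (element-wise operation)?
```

No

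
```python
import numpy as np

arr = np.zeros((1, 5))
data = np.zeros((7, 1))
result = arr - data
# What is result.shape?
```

(7, 5)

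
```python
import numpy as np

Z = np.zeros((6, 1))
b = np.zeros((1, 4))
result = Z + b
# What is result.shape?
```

(6, 4)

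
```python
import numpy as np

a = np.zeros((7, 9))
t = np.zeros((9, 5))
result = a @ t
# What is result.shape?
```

(7, 5)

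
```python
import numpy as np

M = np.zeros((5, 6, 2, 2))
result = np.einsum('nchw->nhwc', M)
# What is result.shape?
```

(5, 2, 2, 6)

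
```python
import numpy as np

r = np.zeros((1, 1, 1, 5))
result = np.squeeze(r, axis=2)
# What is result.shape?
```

(1, 1, 5)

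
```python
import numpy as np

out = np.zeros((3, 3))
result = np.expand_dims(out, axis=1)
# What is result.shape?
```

(3, 1, 3)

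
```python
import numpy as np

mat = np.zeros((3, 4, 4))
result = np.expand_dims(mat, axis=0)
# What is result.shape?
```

(1, 3, 4, 4)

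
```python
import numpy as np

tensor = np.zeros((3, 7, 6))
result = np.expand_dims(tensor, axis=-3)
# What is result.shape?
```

(3, 1, 7, 6)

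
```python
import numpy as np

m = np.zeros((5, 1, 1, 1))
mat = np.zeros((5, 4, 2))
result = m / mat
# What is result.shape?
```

(5, 5, 4, 2)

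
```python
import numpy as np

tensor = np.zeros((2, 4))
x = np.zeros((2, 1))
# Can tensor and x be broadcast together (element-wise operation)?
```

Yes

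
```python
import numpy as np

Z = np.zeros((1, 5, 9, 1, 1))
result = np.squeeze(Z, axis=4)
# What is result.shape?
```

(1, 5, 9, 1)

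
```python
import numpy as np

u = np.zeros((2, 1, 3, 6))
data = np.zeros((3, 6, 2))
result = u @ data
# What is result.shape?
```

(2, 3, 3, 2)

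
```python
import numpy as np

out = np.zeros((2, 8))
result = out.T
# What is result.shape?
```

(8, 2)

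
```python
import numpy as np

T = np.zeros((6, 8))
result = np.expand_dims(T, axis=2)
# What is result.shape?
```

(6, 8, 1)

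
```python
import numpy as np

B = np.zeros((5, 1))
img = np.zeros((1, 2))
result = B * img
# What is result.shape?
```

(5, 2)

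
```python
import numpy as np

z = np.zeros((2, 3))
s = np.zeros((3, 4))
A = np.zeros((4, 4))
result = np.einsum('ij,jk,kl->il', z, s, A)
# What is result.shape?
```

(2, 4)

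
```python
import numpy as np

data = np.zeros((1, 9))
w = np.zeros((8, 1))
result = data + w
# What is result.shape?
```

(8, 9)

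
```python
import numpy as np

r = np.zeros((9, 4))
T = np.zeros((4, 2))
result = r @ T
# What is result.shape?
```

(9, 2)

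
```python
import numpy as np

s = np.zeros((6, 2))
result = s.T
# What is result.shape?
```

(2, 6)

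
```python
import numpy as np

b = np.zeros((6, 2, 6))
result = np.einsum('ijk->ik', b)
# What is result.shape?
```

(6, 6)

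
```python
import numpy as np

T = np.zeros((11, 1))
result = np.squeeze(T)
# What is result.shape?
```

(11,)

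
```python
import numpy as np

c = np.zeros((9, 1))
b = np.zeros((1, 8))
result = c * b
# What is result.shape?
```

(9, 8)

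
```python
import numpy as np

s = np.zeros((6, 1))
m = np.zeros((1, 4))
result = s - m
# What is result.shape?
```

(6, 4)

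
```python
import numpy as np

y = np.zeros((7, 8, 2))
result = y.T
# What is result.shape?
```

(2, 8, 7)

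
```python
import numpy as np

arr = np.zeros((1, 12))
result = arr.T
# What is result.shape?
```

(12, 1)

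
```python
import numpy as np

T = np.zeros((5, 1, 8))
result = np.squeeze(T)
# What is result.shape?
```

(5, 8)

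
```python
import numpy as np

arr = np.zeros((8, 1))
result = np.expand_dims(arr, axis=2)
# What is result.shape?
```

(8, 1, 1)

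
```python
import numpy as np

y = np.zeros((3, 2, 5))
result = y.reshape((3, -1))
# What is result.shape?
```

(3, 10)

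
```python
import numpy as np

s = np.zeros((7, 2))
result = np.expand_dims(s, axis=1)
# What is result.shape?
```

(7, 1, 2)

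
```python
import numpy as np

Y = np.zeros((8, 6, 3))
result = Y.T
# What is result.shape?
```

(3, 6, 8)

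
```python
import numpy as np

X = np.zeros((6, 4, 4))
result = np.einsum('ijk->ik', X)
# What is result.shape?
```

(6, 4)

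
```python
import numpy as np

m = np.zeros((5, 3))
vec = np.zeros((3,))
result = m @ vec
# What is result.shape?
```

(5,)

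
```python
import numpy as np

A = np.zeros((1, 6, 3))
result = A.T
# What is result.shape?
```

(3, 6, 1)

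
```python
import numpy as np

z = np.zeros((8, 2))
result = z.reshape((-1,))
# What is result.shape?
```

(16,)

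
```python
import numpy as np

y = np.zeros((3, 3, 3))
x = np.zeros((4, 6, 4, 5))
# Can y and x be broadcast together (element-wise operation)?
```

No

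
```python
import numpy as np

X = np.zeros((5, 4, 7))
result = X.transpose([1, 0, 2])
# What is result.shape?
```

(4, 5, 7)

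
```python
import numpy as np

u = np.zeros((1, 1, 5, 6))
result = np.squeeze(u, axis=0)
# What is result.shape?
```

(1, 5, 6)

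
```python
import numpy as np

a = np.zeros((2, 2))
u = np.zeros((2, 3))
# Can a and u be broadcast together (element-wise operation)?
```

No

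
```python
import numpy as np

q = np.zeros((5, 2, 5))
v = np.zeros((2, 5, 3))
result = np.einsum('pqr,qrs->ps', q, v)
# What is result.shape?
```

(5, 3)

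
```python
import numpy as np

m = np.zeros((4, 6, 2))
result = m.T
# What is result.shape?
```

(2, 6, 4)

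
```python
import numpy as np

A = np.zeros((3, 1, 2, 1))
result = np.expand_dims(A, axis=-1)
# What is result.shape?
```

(3, 1, 2, 1, 1)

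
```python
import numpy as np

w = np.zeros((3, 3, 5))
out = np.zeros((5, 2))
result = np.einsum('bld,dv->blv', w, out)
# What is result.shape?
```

(3, 3, 2)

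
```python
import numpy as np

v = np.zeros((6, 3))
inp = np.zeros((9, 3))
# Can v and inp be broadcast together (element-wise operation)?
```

No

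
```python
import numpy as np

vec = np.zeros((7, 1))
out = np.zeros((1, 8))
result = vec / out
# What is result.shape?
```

(7, 8)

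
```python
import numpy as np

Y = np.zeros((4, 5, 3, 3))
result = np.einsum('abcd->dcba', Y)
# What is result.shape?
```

(3, 3, 5, 4)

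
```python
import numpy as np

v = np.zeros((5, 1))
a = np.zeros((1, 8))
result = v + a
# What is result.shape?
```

(5, 8)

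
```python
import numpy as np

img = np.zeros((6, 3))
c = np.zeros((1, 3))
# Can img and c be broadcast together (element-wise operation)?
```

Yes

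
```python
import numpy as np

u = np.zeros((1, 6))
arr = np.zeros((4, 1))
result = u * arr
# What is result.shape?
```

(4, 6)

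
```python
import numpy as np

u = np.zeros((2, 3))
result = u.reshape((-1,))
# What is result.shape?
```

(6,)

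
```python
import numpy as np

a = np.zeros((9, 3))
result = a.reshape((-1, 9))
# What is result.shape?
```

(3, 9)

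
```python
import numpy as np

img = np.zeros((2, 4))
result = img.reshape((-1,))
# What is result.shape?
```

(8,)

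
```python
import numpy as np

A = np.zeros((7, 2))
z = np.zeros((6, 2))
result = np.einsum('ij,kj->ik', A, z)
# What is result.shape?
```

(7, 6)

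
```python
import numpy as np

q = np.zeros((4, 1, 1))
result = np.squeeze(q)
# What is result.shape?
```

(4,)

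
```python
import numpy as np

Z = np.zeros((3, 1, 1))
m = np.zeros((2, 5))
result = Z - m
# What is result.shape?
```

(3, 2, 5)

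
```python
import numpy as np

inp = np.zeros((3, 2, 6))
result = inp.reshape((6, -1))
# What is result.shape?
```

(6, 6)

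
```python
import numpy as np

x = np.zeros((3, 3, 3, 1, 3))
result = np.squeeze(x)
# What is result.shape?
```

(3, 3, 3, 3)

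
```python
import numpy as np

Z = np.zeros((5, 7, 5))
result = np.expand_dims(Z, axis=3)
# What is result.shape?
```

(5, 7, 5, 1)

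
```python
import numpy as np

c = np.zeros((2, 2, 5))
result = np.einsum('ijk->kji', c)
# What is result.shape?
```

(5, 2, 2)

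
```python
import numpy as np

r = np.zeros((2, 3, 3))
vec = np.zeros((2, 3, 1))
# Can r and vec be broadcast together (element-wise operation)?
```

Yes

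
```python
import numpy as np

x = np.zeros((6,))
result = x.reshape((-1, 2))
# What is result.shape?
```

(3, 2)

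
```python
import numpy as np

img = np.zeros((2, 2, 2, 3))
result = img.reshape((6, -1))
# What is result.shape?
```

(6, 4)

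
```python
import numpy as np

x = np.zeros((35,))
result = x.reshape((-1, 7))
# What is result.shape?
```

(5, 7)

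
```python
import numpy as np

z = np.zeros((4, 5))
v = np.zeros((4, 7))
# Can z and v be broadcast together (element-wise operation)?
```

No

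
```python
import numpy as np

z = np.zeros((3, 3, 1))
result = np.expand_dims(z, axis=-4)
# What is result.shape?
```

(1, 3, 3, 1)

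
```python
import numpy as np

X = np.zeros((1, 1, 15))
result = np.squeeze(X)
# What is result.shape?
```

(15,)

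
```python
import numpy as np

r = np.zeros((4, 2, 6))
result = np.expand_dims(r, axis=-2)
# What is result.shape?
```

(4, 2, 1, 6)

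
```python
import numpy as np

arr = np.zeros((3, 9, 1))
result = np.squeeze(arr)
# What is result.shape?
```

(3, 9)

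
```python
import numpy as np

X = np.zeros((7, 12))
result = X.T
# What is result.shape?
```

(12, 7)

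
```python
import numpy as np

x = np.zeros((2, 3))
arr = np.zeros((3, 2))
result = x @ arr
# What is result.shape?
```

(2, 2)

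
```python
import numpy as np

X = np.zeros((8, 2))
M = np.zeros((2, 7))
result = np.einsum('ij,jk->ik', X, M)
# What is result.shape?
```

(8, 7)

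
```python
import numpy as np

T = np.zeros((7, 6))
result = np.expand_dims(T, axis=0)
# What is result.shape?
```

(1, 7, 6)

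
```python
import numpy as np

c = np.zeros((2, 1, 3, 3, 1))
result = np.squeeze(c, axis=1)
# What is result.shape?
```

(2, 3, 3, 1)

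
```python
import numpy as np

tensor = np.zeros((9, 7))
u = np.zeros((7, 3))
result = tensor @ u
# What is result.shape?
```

(9, 3)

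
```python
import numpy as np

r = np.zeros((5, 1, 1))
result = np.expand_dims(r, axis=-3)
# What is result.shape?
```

(5, 1, 1, 1)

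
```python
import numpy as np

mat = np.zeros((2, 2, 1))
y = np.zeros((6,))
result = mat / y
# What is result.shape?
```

(2, 2, 6)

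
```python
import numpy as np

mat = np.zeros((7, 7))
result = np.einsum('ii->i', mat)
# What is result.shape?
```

(7,)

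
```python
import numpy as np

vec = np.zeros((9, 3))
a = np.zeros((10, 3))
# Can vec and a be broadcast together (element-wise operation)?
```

No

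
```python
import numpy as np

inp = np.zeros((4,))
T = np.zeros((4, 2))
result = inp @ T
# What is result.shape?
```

(2,)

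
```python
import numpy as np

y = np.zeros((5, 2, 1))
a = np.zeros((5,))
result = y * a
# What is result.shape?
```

(5, 2, 5)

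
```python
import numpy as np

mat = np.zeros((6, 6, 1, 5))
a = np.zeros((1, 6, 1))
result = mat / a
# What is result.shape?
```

(6, 6, 6, 5)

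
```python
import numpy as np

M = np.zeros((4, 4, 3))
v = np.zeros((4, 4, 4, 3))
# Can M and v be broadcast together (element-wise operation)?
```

Yes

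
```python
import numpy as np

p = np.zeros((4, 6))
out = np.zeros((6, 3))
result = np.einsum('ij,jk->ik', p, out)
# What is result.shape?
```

(4, 3)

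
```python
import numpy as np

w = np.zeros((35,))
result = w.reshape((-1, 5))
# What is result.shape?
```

(7, 5)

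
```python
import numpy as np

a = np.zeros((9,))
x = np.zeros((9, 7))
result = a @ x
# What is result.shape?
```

(7,)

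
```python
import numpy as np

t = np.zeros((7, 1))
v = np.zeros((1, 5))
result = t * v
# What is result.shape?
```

(7, 5)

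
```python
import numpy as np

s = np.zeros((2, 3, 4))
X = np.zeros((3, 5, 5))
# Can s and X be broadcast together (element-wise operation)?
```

No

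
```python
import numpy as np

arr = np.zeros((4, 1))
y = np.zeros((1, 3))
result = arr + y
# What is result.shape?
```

(4, 3)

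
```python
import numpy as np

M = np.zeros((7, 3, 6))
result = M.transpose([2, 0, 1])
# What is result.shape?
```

(6, 7, 3)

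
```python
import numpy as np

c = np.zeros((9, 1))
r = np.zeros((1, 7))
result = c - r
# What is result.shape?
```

(9, 7)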